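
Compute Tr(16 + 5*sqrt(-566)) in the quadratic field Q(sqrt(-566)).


Tr(a + b*sqrt(d)) = (a + b*sqrt(d)) + (a - b*sqrt(d)) = 2a
= 2 * (16)
= 32

32


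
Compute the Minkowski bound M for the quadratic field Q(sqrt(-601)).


d = -601, d mod 4 = 3, so disc(K) = 4d = -2404; |disc(K)| = 2404
Imaginary quadratic field, so n = 2, s = r2 = 1, r1 = 0
M = (n!/n^n) * (4/pi)^s * sqrt(|disc(K)|) = (2!/2^2) * (4/pi)^1 * sqrt(2404)
= 0.5 * 1.273240 * 49.030603
= 31.2139

31.2139


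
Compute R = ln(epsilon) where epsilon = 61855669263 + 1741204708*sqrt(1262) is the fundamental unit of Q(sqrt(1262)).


epsilon = 61855669263 + 1741204708*sqrt(1262)
= 1.2371e+11
R = ln(1.2371e+11)
= 25.5412

25.5412


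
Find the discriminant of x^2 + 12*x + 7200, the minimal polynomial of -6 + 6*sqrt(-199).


The element -6 + 6*sqrt(-199) has minimal polynomial:
x^2 + 12*x + 7200
Discriminant = (12)^2 - 4*(7200)
= 144 - 28800
= -28656

-28656


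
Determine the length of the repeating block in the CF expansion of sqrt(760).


Run the CF algorithm for sqrt(760).
a_0 = floor(sqrt(760)) = 27; set m_0=0, q_0=1.
Recurrence: m' = q*a - m,  q' = (d - m'^2)/q,  a' = floor((a_0 + m')/q').
  step 1: m=27, q=31, a=1
  step 2: m=4, q=24, a=1
  step 3: m=20, q=15, a=3
  step 4: m=25, q=9, a=5
  step 5: m=20, q=40, a=1
  step 6: m=20, q=9, a=5
  step 7: m=25, q=15, a=3
  step 8: m=20, q=24, a=1
  step 9: m=4, q=31, a=1
  step 10: m=27, q=1, a=54
a_10 = 2*a_0 = 54, so the period closes here.
sqrt(760) = [27; 1, 1, 3, 5, 1, 5, 3, 1, 1, 54]
Period length = 10

10


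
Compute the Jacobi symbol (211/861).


Compute (211/861) via quadratic reciprocity:
  reciprocity: (211/861) -> +(861/211)
  reduce: (17/211)
  reciprocity: (17/211) -> +(211/17)
  reduce: (7/17)
  reciprocity: (7/17) -> +(17/7)
  reduce: (3/7)
  reciprocity: (3/7) -> -(7/3)
  reduce: (1/3)
  (1/3) = 1
Product of signs = -1

-1


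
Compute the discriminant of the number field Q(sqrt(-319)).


For K = Q(sqrt(d)) with d squarefree: disc(K) = d if d = 1 mod 4, and disc(K) = 4d if d = 2 or 3 mod 4.
Here d = -319, and d mod 4 = 1.
d = 1 mod 4 (O_K = Z[(1+sqrt(d))/2]), so disc(K) = d = -319

-319


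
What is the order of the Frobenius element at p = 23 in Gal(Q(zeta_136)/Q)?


The Frobenius at p in Gal(Q(zeta_n)/Q) = (Z/nZ)* is the class of p, so its order is ord_136(23), the smallest k >= 1 with 23^k = 1 mod 136.
n = 136 = 2^3 * 17, phi(136) = 64; the order divides phi(n).
Divisors of 64: 1, 2, 4, 8, 16, 32, 64
Repeated squaring mod 136: 23^1 = 23, 23^2 = 121, 23^4 = 89, 23^8 = 33, 23^16 = 1, 23^32 = 1, 23^64 = 1
Test divisors in increasing order:
  k=1: 23^1 = 23 mod 136
  k=2: 23^2 = 121 mod 136
  k=4: 23^4 = 89 mod 136
  k=8: 23^8 = 33 mod 136
  k=16: 23^16 = 1 mod 136  <- first divisor giving 1
Order = 16

16


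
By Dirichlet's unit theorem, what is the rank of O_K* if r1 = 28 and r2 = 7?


By Dirichlet's unit theorem:
rank = r1 + r2 - 1
= 28 + 7 - 1
= 34

34


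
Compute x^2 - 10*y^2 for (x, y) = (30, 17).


x^2 - d*y^2
= 30^2 - 10*17^2
= 900 - 2890
= -1990

-1990


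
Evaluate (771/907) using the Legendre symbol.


p = 907 is prime, so compute (771/907) with the reciprocity algorithm (Jacobi-symbol steps: pull out 2s via (2/n), flip via reciprocity, reduce):
  reciprocity: (771/907) -> -(907/771)
  reduce: (136/771)
  pull out 2: (2/771) = -1  (since 771 mod 8 = 3)
  pull out 2: (2/771) = -1  (since 771 mod 8 = 3)
  pull out 2: (2/771) = -1  (since 771 mod 8 = 3)
  reciprocity: (17/771) -> +(771/17)
  reduce: (6/17)
  pull out 2: (2/17) = +1  (since 17 mod 8 = 1)
  reciprocity: (3/17) -> +(17/3)
  reduce: (2/3)
  pull out 2: (2/3) = -1  (since 3 mod 8 = 3)
  (1/3) = 1
Product of signs = -1
(771/907) = -1

-1


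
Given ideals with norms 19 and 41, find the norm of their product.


N(IJ) = N(I) * N(J)
= 19 * 41
= 779

779


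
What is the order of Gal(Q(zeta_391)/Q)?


|Gal(Q(zeta_391)/Q)| = phi(391)
= 352

352


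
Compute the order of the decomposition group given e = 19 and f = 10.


|D_P| = e * f
= 19 * 10
= 190

190


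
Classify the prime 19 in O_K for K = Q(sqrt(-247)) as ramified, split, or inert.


K = Q(sqrt(-247)). Since d mod 4 = 1, disc(K) = -247.
Check p | disc: -247 mod 19 = 0.
p divides disc, so p ramifies: (p) = P^2 with e=2, f=1, g=1.
Therefore p is ramified.

ramified


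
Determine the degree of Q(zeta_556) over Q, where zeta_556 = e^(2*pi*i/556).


The degree equals Euler's totient phi(556).
556 = 2^2 * 139
phi(556) = 276

276


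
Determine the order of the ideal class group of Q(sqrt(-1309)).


K = Q(sqrt(-1309)). d mod 4 = 3, so D = disc(K) = 4d = -5236
h(K) equals the number of primitive reduced positive-definite forms (a, b, c) = a*x^2 + b*x*y + c*y^2 with b^2 - 4ac = D,
where reduced means |b| <= a <= c, with b >= 0 whenever |b| = a or a = c, and primitive means gcd(a, b, c) = 1.
Reduced forces 3a^2 <= |D| = 5236, so 1 <= a <= 41; b must have the parity of D, and c = (b^2 - D)/(4a) must be an integer >= a.
Enumerate a = 1..41, b in [-a, a]:
  a=1: (1, 0, 1309)  [1]
  a=2: (2, 2, 655)  [1]
  a=3..4: none
  a=5: (5, -2, 262), (5, 2, 262)  [2]
  a=6: none
  a=7: (7, 0, 187)  [1]
  a=8..9: none
  a=10: (10, -2, 131), (10, 2, 131)  [2]
  a=11: (11, 0, 119)  [1]
  a=12: none
  a=13: (13, -4, 101), (13, 4, 101)  [2]
  a=14: (14, 14, 97)  [1]
  a=15..16: none
  a=17: (17, 0, 77)  [1]
  a=18..21: none
  a=22: (22, 22, 65)  [1]
  a=23: (23, -10, 58), (23, 10, 58)  [2]
  a=24: none
  a=25: (25, -8, 53), (25, 8, 53)  [2]
  a=26: (26, -22, 55), (26, 22, 55)  [2]
  a=27..28: none
  a=29: (29, -10, 46), (29, 10, 46)  [2]
  a=30..33: none
  a=34: (34, 34, 47)  [1]
  a=35: (35, -28, 43), (35, 28, 43)  [2]
  a=36..41: none
Total reduced forms: 1 + 1 + 2 + 1 + 2 + 1 + 2 + 1 + 1 + 1 + 2 + 2 + 2 + 2 + 1 + 2 = 24
h = 24

24


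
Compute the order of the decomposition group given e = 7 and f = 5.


|D_P| = e * f
= 7 * 5
= 35

35


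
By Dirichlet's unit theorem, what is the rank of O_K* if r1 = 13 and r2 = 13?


By Dirichlet's unit theorem:
rank = r1 + r2 - 1
= 13 + 13 - 1
= 25

25


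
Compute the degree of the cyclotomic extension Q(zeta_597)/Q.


The degree equals Euler's totient phi(597).
597 = 3 * 199
phi(597) = 396

396


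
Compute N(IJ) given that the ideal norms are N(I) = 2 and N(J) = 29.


N(IJ) = N(I) * N(J)
= 2 * 29
= 58

58


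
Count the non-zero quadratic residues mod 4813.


For prime p, the number of non-zero quadratic residues is (p-1)/2.
= (4813-1)/2
= 2406

2406


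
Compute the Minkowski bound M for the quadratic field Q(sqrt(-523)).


d = -523, d mod 4 = 1, so disc(K) = d = -523; |disc(K)| = 523
Imaginary quadratic field, so n = 2, s = r2 = 1, r1 = 0
M = (n!/n^n) * (4/pi)^s * sqrt(|disc(K)|) = (2!/2^2) * (4/pi)^1 * sqrt(523)
= 0.5 * 1.273240 * 22.869193
= 14.5590

14.5590


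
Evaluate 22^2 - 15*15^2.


x^2 - d*y^2
= 22^2 - 15*15^2
= 484 - 3375
= -2891

-2891


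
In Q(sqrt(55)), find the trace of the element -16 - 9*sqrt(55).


Tr(a + b*sqrt(d)) = (a + b*sqrt(d)) + (a - b*sqrt(d)) = 2a
= 2 * (-16)
= -32

-32


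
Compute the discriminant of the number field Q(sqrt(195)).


For K = Q(sqrt(d)) with d squarefree: disc(K) = d if d = 1 mod 4, and disc(K) = 4d if d = 2 or 3 mod 4.
Here d = 195, and d mod 4 = 3.
d = 3 mod 4, not 1 (O_K = Z[sqrt(d)]), so disc(K) = 4d = 4 * (195) = 780

780


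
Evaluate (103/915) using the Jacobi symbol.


Compute (103/915) via quadratic reciprocity:
  reciprocity: (103/915) -> -(915/103)
  reduce: (91/103)
  reciprocity: (91/103) -> -(103/91)
  reduce: (12/91)
  pull out 2: (2/91) = -1  (since 91 mod 8 = 3)
  pull out 2: (2/91) = -1  (since 91 mod 8 = 3)
  reciprocity: (3/91) -> -(91/3)
  reduce: (1/3)
  (1/3) = 1
Product of signs = -1

-1


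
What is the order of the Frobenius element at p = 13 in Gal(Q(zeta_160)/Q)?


The Frobenius at p in Gal(Q(zeta_n)/Q) = (Z/nZ)* is the class of p, so its order is ord_160(13), the smallest k >= 1 with 13^k = 1 mod 160.
n = 160 = 2^5 * 5, phi(160) = 64; the order divides phi(n).
Divisors of 64: 1, 2, 4, 8, 16, 32, 64
Repeated squaring mod 160: 13^1 = 13, 13^2 = 9, 13^4 = 81, 13^8 = 1, 13^16 = 1, 13^32 = 1, 13^64 = 1
Test divisors in increasing order:
  k=1: 13^1 = 13 mod 160
  k=2: 13^2 = 9 mod 160
  k=4: 13^4 = 81 mod 160
  k=8: 13^8 = 1 mod 160  <- first divisor giving 1
Order = 8

8


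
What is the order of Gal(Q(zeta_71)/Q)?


|Gal(Q(zeta_71)/Q)| = phi(71)
= 70

70


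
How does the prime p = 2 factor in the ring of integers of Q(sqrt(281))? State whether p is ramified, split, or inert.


K = Q(sqrt(281)). Since d mod 4 = 1, disc(K) = 281.
Check p | disc: 281 mod 2 = 1.
p=2 does not divide disc (d is 1 mod 4). 2 splits iff d = 1 mod 8.
d mod 8 = 1, so (d/2) = 1.
(d/p) = 1, so p splits: (p) = P*P' with e=1, f=1, g=2.
Therefore p is split.

split


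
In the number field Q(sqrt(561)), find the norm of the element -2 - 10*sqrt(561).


N(a + b*sqrt(d)) = a^2 - d*b^2
= (-2)^2 - (561)*(-10)^2
= 4 - 56100
= -56096

-56096


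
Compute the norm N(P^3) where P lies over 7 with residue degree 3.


N(P^a) = p^(a*f)
= 7^(3*3)
= 7^9
= 40353607

40353607


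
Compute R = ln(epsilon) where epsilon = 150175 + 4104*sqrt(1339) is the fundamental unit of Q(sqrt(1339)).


epsilon = 150175 + 4104*sqrt(1339)
= 300350.0000
R = ln(300350.0000)
= 12.6127

12.6127


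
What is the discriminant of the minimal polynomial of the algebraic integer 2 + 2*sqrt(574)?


The element 2 + 2*sqrt(574) has minimal polynomial:
x^2 - 4*x - 2292
Discriminant = (-4)^2 - 4*(-2292)
= 16 + 9168
= 9184

9184


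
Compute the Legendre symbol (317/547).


p = 547 is prime, so compute (317/547) with the reciprocity algorithm (Jacobi-symbol steps: pull out 2s via (2/n), flip via reciprocity, reduce):
  reciprocity: (317/547) -> +(547/317)
  reduce: (230/317)
  pull out 2: (2/317) = -1  (since 317 mod 8 = 5)
  reciprocity: (115/317) -> +(317/115)
  reduce: (87/115)
  reciprocity: (87/115) -> -(115/87)
  reduce: (28/87)
  pull out 2: (2/87) = +1  (since 87 mod 8 = 7)
  pull out 2: (2/87) = +1  (since 87 mod 8 = 7)
  reciprocity: (7/87) -> -(87/7)
  reduce: (3/7)
  reciprocity: (3/7) -> -(7/3)
  reduce: (1/3)
  (1/3) = 1
Product of signs = 1
(317/547) = 1

1


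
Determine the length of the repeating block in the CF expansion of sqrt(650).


Run the CF algorithm for sqrt(650).
a_0 = floor(sqrt(650)) = 25; set m_0=0, q_0=1.
Recurrence: m' = q*a - m,  q' = (d - m'^2)/q,  a' = floor((a_0 + m')/q').
  step 1: m=25, q=25, a=2
  step 2: m=25, q=1, a=50
a_2 = 2*a_0 = 50, so the period closes here.
sqrt(650) = [25; 2, 50]
Period length = 2

2


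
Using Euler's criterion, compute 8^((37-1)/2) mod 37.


p = 37 is prime and the exponent is (p-1)/2 = 18, so by Euler's criterion 8^18 = (8/37) = +1 or -1 mod 37.
Compute by square-and-multiply:
  18 = 16 + 2 (binary 10010)
  Repeated squaring mod 37: 8^1 = 8, 8^2 = 27, 8^4 = 26, 8^8 = 10, 8^16 = 26
  8^18 = 8^16 * 8^2 = 26 * 27 mod 37
    26 * 27 = 702 = 36 mod 37
  8^18 = 36 mod 37
Result 36 = p - 1 = -1 mod 37: 8 is a quadratic non-residue mod 37. As a residue in [0, p-1] the value is 36.
8^18 mod 37 = 36

36


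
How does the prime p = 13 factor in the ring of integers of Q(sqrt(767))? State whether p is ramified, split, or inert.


K = Q(sqrt(767)). Since d mod 4 = 3, disc(K) = 3068.
Check p | disc: 3068 mod 13 = 0.
p divides disc, so p ramifies: (p) = P^2 with e=2, f=1, g=1.
Therefore p is ramified.

ramified


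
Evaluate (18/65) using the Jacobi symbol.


Compute (18/65) via quadratic reciprocity:
  pull out 2: (2/65) = +1  (since 65 mod 8 = 1)
  reciprocity: (9/65) -> +(65/9)
  reduce: (2/9)
  pull out 2: (2/9) = +1  (since 9 mod 8 = 1)
  (1/9) = 1
Product of signs = 1

1


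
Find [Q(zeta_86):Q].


The degree equals Euler's totient phi(86).
86 = 2 * 43
phi(86) = 42

42


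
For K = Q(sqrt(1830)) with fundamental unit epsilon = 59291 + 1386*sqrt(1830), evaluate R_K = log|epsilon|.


epsilon = 59291 + 1386*sqrt(1830)
= 118582.0000
R = ln(118582.0000)
= 11.6834

11.6834


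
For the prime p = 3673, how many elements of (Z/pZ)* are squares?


For prime p, the number of non-zero quadratic residues is (p-1)/2.
= (3673-1)/2
= 1836

1836


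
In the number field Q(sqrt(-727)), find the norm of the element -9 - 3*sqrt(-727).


N(a + b*sqrt(d)) = a^2 - d*b^2
= (-9)^2 - (-727)*(-3)^2
= 81 + 6543
= 6624

6624


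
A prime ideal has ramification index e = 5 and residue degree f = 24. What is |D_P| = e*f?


|D_P| = e * f
= 5 * 24
= 120

120


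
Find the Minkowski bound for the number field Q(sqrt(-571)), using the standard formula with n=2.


d = -571, d mod 4 = 1, so disc(K) = d = -571; |disc(K)| = 571
Imaginary quadratic field, so n = 2, s = r2 = 1, r1 = 0
M = (n!/n^n) * (4/pi)^s * sqrt(|disc(K)|) = (2!/2^2) * (4/pi)^1 * sqrt(571)
= 0.5 * 1.273240 * 23.895606
= 15.2124

15.2124


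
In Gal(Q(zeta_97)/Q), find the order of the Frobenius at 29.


The Frobenius at p in Gal(Q(zeta_n)/Q) = (Z/nZ)* is the class of p, so its order is ord_97(29), the smallest k >= 1 with 29^k = 1 mod 97.
n = 97 = 97, phi(97) = 96; the order divides phi(n).
Divisors of 96: 1, 2, 3, 4, 6, 8, 12, 16, 24, 32, 48, 96
Repeated squaring mod 97: 29^1 = 29, 29^2 = 65, 29^4 = 54, 29^8 = 6, 29^16 = 36, 29^32 = 35, 29^64 = 61
Test divisors in increasing order:
  k=1: 29^1 = 29 mod 97
  k=2: 29^2 = 65 mod 97
  k=3: 29^3 = 65 * 29 = 42 mod 97
  k=4: 29^4 = 54 mod 97
  k=6: 29^6 = 54 * 65 = 18 mod 97
  k=8: 29^8 = 6 mod 97
  k=12: 29^12 = 6 * 54 = 33 mod 97
  k=16: 29^16 = 36 mod 97
  k=24: 29^24 = 36 * 6 = 22 mod 97
  k=32: 29^32 = 35 mod 97
  k=48: 29^48 = 35 * 36 = 96 mod 97
  k=96: 29^96 = 61 * 35 = 1 mod 97  <- first divisor giving 1
Order = 96

96


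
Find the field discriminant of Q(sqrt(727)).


For K = Q(sqrt(d)) with d squarefree: disc(K) = d if d = 1 mod 4, and disc(K) = 4d if d = 2 or 3 mod 4.
Here d = 727, and d mod 4 = 3.
d = 3 mod 4, not 1 (O_K = Z[sqrt(d)]), so disc(K) = 4d = 4 * (727) = 2908

2908


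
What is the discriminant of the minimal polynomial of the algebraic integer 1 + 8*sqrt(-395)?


The element 1 + 8*sqrt(-395) has minimal polynomial:
x^2 - 2*x + 25281
Discriminant = (-2)^2 - 4*(25281)
= 4 - 101124
= -101120

-101120


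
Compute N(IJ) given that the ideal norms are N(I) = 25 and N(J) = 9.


N(IJ) = N(I) * N(J)
= 25 * 9
= 225

225


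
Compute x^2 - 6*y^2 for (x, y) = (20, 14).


x^2 - d*y^2
= 20^2 - 6*14^2
= 400 - 1176
= -776

-776


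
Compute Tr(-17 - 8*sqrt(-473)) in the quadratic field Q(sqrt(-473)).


Tr(a + b*sqrt(d)) = (a + b*sqrt(d)) + (a - b*sqrt(d)) = 2a
= 2 * (-17)
= -34

-34


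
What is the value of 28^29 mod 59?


p = 59 is prime and the exponent is (p-1)/2 = 29, so by Euler's criterion 28^29 = (28/59) = +1 or -1 mod 59.
Compute by square-and-multiply:
  29 = 16 + 8 + 4 + 1 (binary 11101)
  Repeated squaring mod 59: 28^1 = 28, 28^2 = 17, 28^4 = 53, 28^8 = 36, 28^16 = 57
  28^29 = 28^16 * 28^8 * 28^4 * 28^1 = 57 * 36 * 53 * 28 mod 59
    57 * 36 = 2052 = 46 mod 59
    46 * 53 = 2438 = 19 mod 59
    19 * 28 = 532 = 1 mod 59
  28^29 = 1 mod 59
Result 1: 28 is a quadratic residue mod 59.
28^29 mod 59 = 1

1


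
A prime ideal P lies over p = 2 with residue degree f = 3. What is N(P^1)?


N(P^a) = p^(a*f)
= 2^(1*3)
= 2^3
= 8

8


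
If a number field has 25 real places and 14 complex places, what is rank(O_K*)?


By Dirichlet's unit theorem:
rank = r1 + r2 - 1
= 25 + 14 - 1
= 38

38


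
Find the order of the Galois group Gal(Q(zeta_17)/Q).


|Gal(Q(zeta_17)/Q)| = phi(17)
= 16

16


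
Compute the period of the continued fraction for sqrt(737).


Run the CF algorithm for sqrt(737).
a_0 = floor(sqrt(737)) = 27; set m_0=0, q_0=1.
Recurrence: m' = q*a - m,  q' = (d - m'^2)/q,  a' = floor((a_0 + m')/q').
  step 1: m=27, q=8, a=6
  step 2: m=21, q=37, a=1
  step 3: m=16, q=13, a=3
  step 4: m=23, q=16, a=3
  step 5: m=25, q=7, a=7
  step 6: m=24, q=23, a=2
  step 7: m=22, q=11, a=4
  step 8: m=22, q=23, a=2
  step 9: m=24, q=7, a=7
  step 10: m=25, q=16, a=3
  step 11: m=23, q=13, a=3
  step 12: m=16, q=37, a=1
  step 13: m=21, q=8, a=6
  step 14: m=27, q=1, a=54
a_14 = 2*a_0 = 54, so the period closes here.
sqrt(737) = [27; 6, 1, 3, 3, 7, 2, 4, 2, 7, 3, 3, 1, 6, 54]
Period length = 14

14


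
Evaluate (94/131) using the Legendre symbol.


p = 131 is prime, so compute (94/131) with the reciprocity algorithm (Jacobi-symbol steps: pull out 2s via (2/n), flip via reciprocity, reduce):
  pull out 2: (2/131) = -1  (since 131 mod 8 = 3)
  reciprocity: (47/131) -> -(131/47)
  reduce: (37/47)
  reciprocity: (37/47) -> +(47/37)
  reduce: (10/37)
  pull out 2: (2/37) = -1  (since 37 mod 8 = 5)
  reciprocity: (5/37) -> +(37/5)
  reduce: (2/5)
  pull out 2: (2/5) = -1  (since 5 mod 8 = 5)
  (1/5) = 1
Product of signs = 1
(94/131) = 1

1


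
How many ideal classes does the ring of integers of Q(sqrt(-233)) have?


K = Q(sqrt(-233)). d mod 4 = 3, so D = disc(K) = 4d = -932
h(K) equals the number of primitive reduced positive-definite forms (a, b, c) = a*x^2 + b*x*y + c*y^2 with b^2 - 4ac = D,
where reduced means |b| <= a <= c, with b >= 0 whenever |b| = a or a = c, and primitive means gcd(a, b, c) = 1.
Reduced forces 3a^2 <= |D| = 932, so 1 <= a <= 17; b must have the parity of D, and c = (b^2 - D)/(4a) must be an integer >= a.
Enumerate a = 1..17, b in [-a, a]:
  a=1: (1, 0, 233)  [1]
  a=2: (2, 2, 117)  [1]
  a=3: (3, -2, 78), (3, 2, 78)  [2]
  a=4..5: none
  a=6: (6, -2, 39), (6, 2, 39)  [2]
  a=7..8: none
  a=9: (9, -2, 26), (9, 2, 26)  [2]
  a=10: none
  a=11: (11, -6, 22), (11, 6, 22)  [2]
  a=12: none
  a=13: (13, -2, 18), (13, 2, 18)  [2]
  a=14..17: none
Total reduced forms: 1 + 1 + 2 + 2 + 2 + 2 + 2 = 12
h = 12

12


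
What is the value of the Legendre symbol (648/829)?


p = 829 is prime, so compute (648/829) with the reciprocity algorithm (Jacobi-symbol steps: pull out 2s via (2/n), flip via reciprocity, reduce):
  pull out 2: (2/829) = -1  (since 829 mod 8 = 5)
  pull out 2: (2/829) = -1  (since 829 mod 8 = 5)
  pull out 2: (2/829) = -1  (since 829 mod 8 = 5)
  reciprocity: (81/829) -> +(829/81)
  reduce: (19/81)
  reciprocity: (19/81) -> +(81/19)
  reduce: (5/19)
  reciprocity: (5/19) -> +(19/5)
  reduce: (4/5)
  pull out 2: (2/5) = -1  (since 5 mod 8 = 5)
  pull out 2: (2/5) = -1  (since 5 mod 8 = 5)
  (1/5) = 1
Product of signs = -1
(648/829) = -1

-1


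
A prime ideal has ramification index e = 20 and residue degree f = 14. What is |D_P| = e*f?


|D_P| = e * f
= 20 * 14
= 280

280


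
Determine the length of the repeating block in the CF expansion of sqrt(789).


Run the CF algorithm for sqrt(789).
a_0 = floor(sqrt(789)) = 28; set m_0=0, q_0=1.
Recurrence: m' = q*a - m,  q' = (d - m'^2)/q,  a' = floor((a_0 + m')/q').
  step 1: m=28, q=5, a=11
  step 2: m=27, q=12, a=4
  step 3: m=21, q=29, a=1
  step 4: m=8, q=25, a=1
  step 5: m=17, q=20, a=2
  step 6: m=23, q=13, a=3
  step 7: m=16, q=41, a=1
  step 8: m=25, q=4, a=13
  step 9: m=27, q=15, a=3
  step 10: m=18, q=31, a=1
  step 11: m=13, q=20, a=2
  step 12: m=27, q=3, a=18
  step 13: m=27, q=20, a=2
  step 14: m=13, q=31, a=1
  step 15: m=18, q=15, a=3
  step 16: m=27, q=4, a=13
  step 17: m=25, q=41, a=1
  step 18: m=16, q=13, a=3
  step 19: m=23, q=20, a=2
  step 20: m=17, q=25, a=1
  step 21: m=8, q=29, a=1
  step 22: m=21, q=12, a=4
  step 23: m=27, q=5, a=11
  step 24: m=28, q=1, a=56
a_24 = 2*a_0 = 56, so the period closes here.
sqrt(789) = [28; 11, 4, 1, 1, 2, 3, 1, 13, 3, 1, 2, 18, 2, 1, 3, 13, 1, 3, 2, 1, 1, 4, 11, 56]
Period length = 24

24


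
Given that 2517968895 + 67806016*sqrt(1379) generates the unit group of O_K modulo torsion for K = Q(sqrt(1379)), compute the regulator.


epsilon = 2517968895 + 67806016*sqrt(1379)
= 5.0359e+09
R = ln(5.0359e+09)
= 22.3399

22.3399


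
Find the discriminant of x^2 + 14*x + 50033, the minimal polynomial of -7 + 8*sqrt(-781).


The element -7 + 8*sqrt(-781) has minimal polynomial:
x^2 + 14*x + 50033
Discriminant = (14)^2 - 4*(50033)
= 196 - 200132
= -199936

-199936


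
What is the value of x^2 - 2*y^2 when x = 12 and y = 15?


x^2 - d*y^2
= 12^2 - 2*15^2
= 144 - 450
= -306

-306


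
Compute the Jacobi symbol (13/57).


Compute (13/57) via quadratic reciprocity:
  reciprocity: (13/57) -> +(57/13)
  reduce: (5/13)
  reciprocity: (5/13) -> +(13/5)
  reduce: (3/5)
  reciprocity: (3/5) -> +(5/3)
  reduce: (2/3)
  pull out 2: (2/3) = -1  (since 3 mod 8 = 3)
  (1/3) = 1
Product of signs = -1

-1


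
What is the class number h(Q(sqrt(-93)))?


K = Q(sqrt(-93)). d mod 4 = 3, so D = disc(K) = 4d = -372
h(K) equals the number of primitive reduced positive-definite forms (a, b, c) = a*x^2 + b*x*y + c*y^2 with b^2 - 4ac = D,
where reduced means |b| <= a <= c, with b >= 0 whenever |b| = a or a = c, and primitive means gcd(a, b, c) = 1.
Reduced forces 3a^2 <= |D| = 372, so 1 <= a <= 11; b must have the parity of D, and c = (b^2 - D)/(4a) must be an integer >= a.
Enumerate a = 1..11, b in [-a, a]:
  a=1: (1, 0, 93)  [1]
  a=2: (2, 2, 47)  [1]
  a=3: (3, 0, 31)  [1]
  a=4..5: none
  a=6: (6, 6, 17)  [1]
  a=7..11: none
Total reduced forms: 1 + 1 + 1 + 1 = 4
h = 4

4


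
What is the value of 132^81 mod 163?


p = 163 is prime and the exponent is (p-1)/2 = 81, so by Euler's criterion 132^81 = (132/163) = +1 or -1 mod 163.
Compute by square-and-multiply:
  81 = 64 + 16 + 1 (binary 1010001)
  Repeated squaring mod 163: 132^1 = 132, 132^2 = 146, 132^4 = 126, 132^8 = 65, 132^16 = 150, 132^32 = 6, 132^64 = 36
  132^81 = 132^64 * 132^16 * 132^1 = 36 * 150 * 132 mod 163
    36 * 150 = 5400 = 21 mod 163
    21 * 132 = 2772 = 1 mod 163
  132^81 = 1 mod 163
Result 1: 132 is a quadratic residue mod 163.
132^81 mod 163 = 1

1


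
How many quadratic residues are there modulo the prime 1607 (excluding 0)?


For prime p, the number of non-zero quadratic residues is (p-1)/2.
= (1607-1)/2
= 803

803


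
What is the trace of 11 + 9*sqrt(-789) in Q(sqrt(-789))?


Tr(a + b*sqrt(d)) = (a + b*sqrt(d)) + (a - b*sqrt(d)) = 2a
= 2 * (11)
= 22

22


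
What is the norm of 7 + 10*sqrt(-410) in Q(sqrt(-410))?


N(a + b*sqrt(d)) = a^2 - d*b^2
= (7)^2 - (-410)*(10)^2
= 49 + 41000
= 41049

41049


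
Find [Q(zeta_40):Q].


The degree equals Euler's totient phi(40).
40 = 2^3 * 5
phi(40) = 16

16


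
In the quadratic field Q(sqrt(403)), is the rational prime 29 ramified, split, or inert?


K = Q(sqrt(403)). Since d mod 4 = 3, disc(K) = 1612.
Check p | disc: 1612 mod 29 = 17.
p does not divide disc. Compute Legendre symbol (d/p):
26^((29-1)/2) mod 29 = -1
(d/p) = -1, so p is inert: (p) stays prime with e=1, f=2, g=1.
Therefore p is inert.

inert


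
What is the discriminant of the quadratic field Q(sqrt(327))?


For K = Q(sqrt(d)) with d squarefree: disc(K) = d if d = 1 mod 4, and disc(K) = 4d if d = 2 or 3 mod 4.
Here d = 327, and d mod 4 = 3.
d = 3 mod 4, not 1 (O_K = Z[sqrt(d)]), so disc(K) = 4d = 4 * (327) = 1308

1308


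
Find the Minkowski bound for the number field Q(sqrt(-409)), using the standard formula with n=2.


d = -409, d mod 4 = 3, so disc(K) = 4d = -1636; |disc(K)| = 1636
Imaginary quadratic field, so n = 2, s = r2 = 1, r1 = 0
M = (n!/n^n) * (4/pi)^s * sqrt(|disc(K)|) = (2!/2^2) * (4/pi)^1 * sqrt(1636)
= 0.5 * 1.273240 * 40.447497
= 25.7497

25.7497


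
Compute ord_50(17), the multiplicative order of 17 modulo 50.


We want ord_50(17), the smallest k >= 1 with 17^k = 1 mod 50.
n = 50 = 2 * 5^2, phi(50) = 20; the order divides phi(n).
Divisors of 20: 1, 2, 4, 5, 10, 20
Repeated squaring mod 50: 17^1 = 17, 17^2 = 39, 17^4 = 21, 17^8 = 41, 17^16 = 31
Test divisors in increasing order:
  k=1: 17^1 = 17 mod 50
  k=2: 17^2 = 39 mod 50
  k=4: 17^4 = 21 mod 50
  k=5: 17^5 = 21 * 17 = 7 mod 50
  k=10: 17^10 = 41 * 39 = 49 mod 50
  k=20: 17^20 = 31 * 21 = 1 mod 50  <- first divisor giving 1
Order = 20

20


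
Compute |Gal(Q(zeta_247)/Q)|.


|Gal(Q(zeta_247)/Q)| = phi(247)
= 216

216


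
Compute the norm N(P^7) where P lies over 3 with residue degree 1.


N(P^a) = p^(a*f)
= 3^(7*1)
= 3^7
= 2187

2187


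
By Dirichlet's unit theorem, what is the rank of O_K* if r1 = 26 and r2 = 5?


By Dirichlet's unit theorem:
rank = r1 + r2 - 1
= 26 + 5 - 1
= 30

30


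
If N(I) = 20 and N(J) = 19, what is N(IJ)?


N(IJ) = N(I) * N(J)
= 20 * 19
= 380

380


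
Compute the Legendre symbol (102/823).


p = 823 is prime, so compute (102/823) with the reciprocity algorithm (Jacobi-symbol steps: pull out 2s via (2/n), flip via reciprocity, reduce):
  pull out 2: (2/823) = +1  (since 823 mod 8 = 7)
  reciprocity: (51/823) -> -(823/51)
  reduce: (7/51)
  reciprocity: (7/51) -> -(51/7)
  reduce: (2/7)
  pull out 2: (2/7) = +1  (since 7 mod 8 = 7)
  (1/7) = 1
Product of signs = 1
(102/823) = 1

1


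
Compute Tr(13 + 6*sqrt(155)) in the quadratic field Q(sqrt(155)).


Tr(a + b*sqrt(d)) = (a + b*sqrt(d)) + (a - b*sqrt(d)) = 2a
= 2 * (13)
= 26

26


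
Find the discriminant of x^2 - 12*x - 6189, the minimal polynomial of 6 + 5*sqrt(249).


The element 6 + 5*sqrt(249) has minimal polynomial:
x^2 - 12*x - 6189
Discriminant = (-12)^2 - 4*(-6189)
= 144 + 24756
= 24900

24900


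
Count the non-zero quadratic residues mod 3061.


For prime p, the number of non-zero quadratic residues is (p-1)/2.
= (3061-1)/2
= 1530

1530


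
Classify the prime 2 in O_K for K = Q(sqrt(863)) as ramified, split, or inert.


K = Q(sqrt(863)). Since d mod 4 = 3, disc(K) = 3452.
Check p | disc: 3452 mod 2 = 0.
p divides disc, so p ramifies: (p) = P^2 with e=2, f=1, g=1.
Therefore p is ramified.

ramified


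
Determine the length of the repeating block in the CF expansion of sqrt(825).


Run the CF algorithm for sqrt(825).
a_0 = floor(sqrt(825)) = 28; set m_0=0, q_0=1.
Recurrence: m' = q*a - m,  q' = (d - m'^2)/q,  a' = floor((a_0 + m')/q').
  step 1: m=28, q=41, a=1
  step 2: m=13, q=16, a=2
  step 3: m=19, q=29, a=1
  step 4: m=10, q=25, a=1
  step 5: m=15, q=24, a=1
  step 6: m=9, q=31, a=1
  step 7: m=22, q=11, a=4
  step 8: m=22, q=31, a=1
  step 9: m=9, q=24, a=1
  step 10: m=15, q=25, a=1
  step 11: m=10, q=29, a=1
  step 12: m=19, q=16, a=2
  step 13: m=13, q=41, a=1
  step 14: m=28, q=1, a=56
a_14 = 2*a_0 = 56, so the period closes here.
sqrt(825) = [28; 1, 2, 1, 1, 1, 1, 4, 1, 1, 1, 1, 2, 1, 56]
Period length = 14

14


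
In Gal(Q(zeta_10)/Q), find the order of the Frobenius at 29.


The Frobenius at p in Gal(Q(zeta_n)/Q) = (Z/nZ)* is the class of p, so its order is ord_10(29), the smallest k >= 1 with 29^k = 1 mod 10.
n = 10 = 2 * 5, phi(10) = 4; the order divides phi(n).
Divisors of 4: 1, 2, 4
Repeated squaring mod 10: 29^1 = 9, 29^2 = 1, 29^4 = 1
Test divisors in increasing order:
  k=1: 29^1 = 9 mod 10
  k=2: 29^2 = 1 mod 10  <- first divisor giving 1
Order = 2

2


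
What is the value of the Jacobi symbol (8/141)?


Compute (8/141) via quadratic reciprocity:
  pull out 2: (2/141) = -1  (since 141 mod 8 = 5)
  pull out 2: (2/141) = -1  (since 141 mod 8 = 5)
  pull out 2: (2/141) = -1  (since 141 mod 8 = 5)
  (1/141) = 1
Product of signs = -1

-1


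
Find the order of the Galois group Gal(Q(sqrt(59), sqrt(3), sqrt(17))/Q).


The 3 square roots of distinct primes are multiplicatively independent over Q,
so [K:Q] = 2^3 and Gal(K/Q) is isomorphic to (Z/2Z)^3.
|Gal| = 2^3 = 8

8


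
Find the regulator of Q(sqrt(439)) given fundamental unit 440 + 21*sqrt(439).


epsilon = 440 + 21*sqrt(439)
= 879.9989
R = ln(879.9989)
= 6.7799

6.7799


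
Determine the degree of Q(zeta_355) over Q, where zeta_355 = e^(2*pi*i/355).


The degree equals Euler's totient phi(355).
355 = 5 * 71
phi(355) = 280

280


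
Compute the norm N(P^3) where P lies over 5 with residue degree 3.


N(P^a) = p^(a*f)
= 5^(3*3)
= 5^9
= 1953125

1953125


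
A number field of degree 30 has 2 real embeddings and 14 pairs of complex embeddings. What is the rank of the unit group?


By Dirichlet's unit theorem:
rank = r1 + r2 - 1
= 2 + 14 - 1
= 15

15


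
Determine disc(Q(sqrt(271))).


For K = Q(sqrt(d)) with d squarefree: disc(K) = d if d = 1 mod 4, and disc(K) = 4d if d = 2 or 3 mod 4.
Here d = 271, and d mod 4 = 3.
d = 3 mod 4, not 1 (O_K = Z[sqrt(d)]), so disc(K) = 4d = 4 * (271) = 1084

1084


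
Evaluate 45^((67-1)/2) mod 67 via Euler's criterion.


p = 67 is prime and the exponent is (p-1)/2 = 33, so by Euler's criterion 45^33 = (45/67) = +1 or -1 mod 67.
Compute by square-and-multiply:
  33 = 32 + 1 (binary 100001)
  Repeated squaring mod 67: 45^1 = 45, 45^2 = 15, 45^4 = 24, 45^8 = 40, 45^16 = 59, 45^32 = 64
  45^33 = 45^32 * 45^1 = 64 * 45 mod 67
    64 * 45 = 2880 = 66 mod 67
  45^33 = 66 mod 67
Result 66 = p - 1 = -1 mod 67: 45 is a quadratic non-residue mod 67. As a residue in [0, p-1] the value is 66.
45^33 mod 67 = 66

66


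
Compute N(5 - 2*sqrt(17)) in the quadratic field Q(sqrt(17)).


N(a + b*sqrt(d)) = a^2 - d*b^2
= (5)^2 - (17)*(-2)^2
= 25 - 68
= -43

-43


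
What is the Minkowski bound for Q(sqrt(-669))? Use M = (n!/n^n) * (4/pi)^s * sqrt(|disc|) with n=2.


d = -669, d mod 4 = 3, so disc(K) = 4d = -2676; |disc(K)| = 2676
Imaginary quadratic field, so n = 2, s = r2 = 1, r1 = 0
M = (n!/n^n) * (4/pi)^s * sqrt(|disc(K)|) = (2!/2^2) * (4/pi)^1 * sqrt(2676)
= 0.5 * 1.273240 * 51.730069
= 32.9324

32.9324


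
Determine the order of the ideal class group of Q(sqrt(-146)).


K = Q(sqrt(-146)). d mod 4 = 2, so D = disc(K) = 4d = -584
h(K) equals the number of primitive reduced positive-definite forms (a, b, c) = a*x^2 + b*x*y + c*y^2 with b^2 - 4ac = D,
where reduced means |b| <= a <= c, with b >= 0 whenever |b| = a or a = c, and primitive means gcd(a, b, c) = 1.
Reduced forces 3a^2 <= |D| = 584, so 1 <= a <= 13; b must have the parity of D, and c = (b^2 - D)/(4a) must be an integer >= a.
Enumerate a = 1..13, b in [-a, a]:
  a=1: (1, 0, 146)  [1]
  a=2: (2, 0, 73)  [1]
  a=3: (3, -2, 49), (3, 2, 49)  [2]
  a=4: none
  a=5: (5, -4, 30), (5, 4, 30)  [2]
  a=6: (6, -4, 25), (6, 4, 25)  [2]
  a=7: (7, -2, 21), (7, 2, 21)  [2]
  a=8: none
  a=9: (9, -8, 18), (9, 8, 18)  [2]
  a=10: (10, -4, 15), (10, 4, 15)  [2]
  a=11..12: none
  a=13: (13, -12, 14), (13, 12, 14)  [2]
Total reduced forms: 1 + 1 + 2 + 2 + 2 + 2 + 2 + 2 + 2 = 16
h = 16

16


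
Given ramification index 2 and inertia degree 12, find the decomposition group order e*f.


|D_P| = e * f
= 2 * 12
= 24

24


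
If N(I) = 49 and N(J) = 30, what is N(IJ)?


N(IJ) = N(I) * N(J)
= 49 * 30
= 1470

1470


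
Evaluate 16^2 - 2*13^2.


x^2 - d*y^2
= 16^2 - 2*13^2
= 256 - 338
= -82

-82


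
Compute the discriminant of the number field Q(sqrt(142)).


For K = Q(sqrt(d)) with d squarefree: disc(K) = d if d = 1 mod 4, and disc(K) = 4d if d = 2 or 3 mod 4.
Here d = 142, and d mod 4 = 2.
d = 2 mod 4, not 1 (O_K = Z[sqrt(d)]), so disc(K) = 4d = 4 * (142) = 568

568


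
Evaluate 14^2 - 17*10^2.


x^2 - d*y^2
= 14^2 - 17*10^2
= 196 - 1700
= -1504

-1504


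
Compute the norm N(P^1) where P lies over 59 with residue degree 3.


N(P^a) = p^(a*f)
= 59^(1*3)
= 59^3
= 205379

205379


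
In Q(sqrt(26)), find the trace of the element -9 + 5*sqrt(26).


Tr(a + b*sqrt(d)) = (a + b*sqrt(d)) + (a - b*sqrt(d)) = 2a
= 2 * (-9)
= -18

-18


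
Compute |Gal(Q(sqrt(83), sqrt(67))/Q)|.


The 2 square roots of distinct primes are multiplicatively independent over Q,
so [K:Q] = 2^2 and Gal(K/Q) is isomorphic to (Z/2Z)^2.
|Gal| = 2^2 = 4

4


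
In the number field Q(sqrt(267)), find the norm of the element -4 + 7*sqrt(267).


N(a + b*sqrt(d)) = a^2 - d*b^2
= (-4)^2 - (267)*(7)^2
= 16 - 13083
= -13067

-13067


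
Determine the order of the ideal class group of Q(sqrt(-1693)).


K = Q(sqrt(-1693)). d mod 4 = 3, so D = disc(K) = 4d = -6772
h(K) equals the number of primitive reduced positive-definite forms (a, b, c) = a*x^2 + b*x*y + c*y^2 with b^2 - 4ac = D,
where reduced means |b| <= a <= c, with b >= 0 whenever |b| = a or a = c, and primitive means gcd(a, b, c) = 1.
Reduced forces 3a^2 <= |D| = 6772, so 1 <= a <= 47; b must have the parity of D, and c = (b^2 - D)/(4a) must be an integer >= a.
Enumerate a = 1..47, b in [-a, a]:
  a=1: (1, 0, 1693)  [1]
  a=2: (2, 2, 847)  [1]
  a=3..6: none
  a=7: (7, -2, 242), (7, 2, 242)  [2]
  a=8..10: none
  a=11: (11, -2, 154), (11, 2, 154)  [2]
  a=12: none
  a=13: (13, -12, 133), (13, 12, 133)  [2]
  a=14: (14, -2, 121), (14, 2, 121)  [2]
  a=15..18: none
  a=19: (19, -12, 91), (19, 12, 91)  [2]
  a=20..21: none
  a=22: (22, -2, 77), (22, 2, 77)  [2]
  a=23: (23, -6, 74), (23, 6, 74)  [2]
  a=24..25: none
  a=26: (26, -14, 67), (26, 14, 67)  [2]
  a=27..36: none
  a=37: (37, -6, 46), (37, 6, 46)  [2]
  a=38: (38, -26, 49), (38, 26, 49)  [2]
  a=39..47: none
Total reduced forms: 1 + 1 + 2 + 2 + 2 + 2 + 2 + 2 + 2 + 2 + 2 + 2 = 22
h = 22

22


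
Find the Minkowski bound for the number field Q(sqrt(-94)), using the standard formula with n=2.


d = -94, d mod 4 = 2, so disc(K) = 4d = -376; |disc(K)| = 376
Imaginary quadratic field, so n = 2, s = r2 = 1, r1 = 0
M = (n!/n^n) * (4/pi)^s * sqrt(|disc(K)|) = (2!/2^2) * (4/pi)^1 * sqrt(376)
= 0.5 * 1.273240 * 19.390719
= 12.3445

12.3445


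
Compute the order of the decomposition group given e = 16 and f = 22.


|D_P| = e * f
= 16 * 22
= 352

352


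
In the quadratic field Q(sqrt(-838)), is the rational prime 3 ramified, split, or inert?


K = Q(sqrt(-838)). Since d mod 4 = 2, disc(K) = -3352.
Check p | disc: -3352 mod 3 = 2.
p does not divide disc. Compute Legendre symbol (d/p):
2^((3-1)/2) mod 3 = -1
(d/p) = -1, so p is inert: (p) stays prime with e=1, f=2, g=1.
Therefore p is inert.

inert


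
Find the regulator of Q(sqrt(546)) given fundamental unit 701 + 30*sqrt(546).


epsilon = 701 + 30*sqrt(546)
= 1401.9993
R = ln(1401.9993)
= 7.2457

7.2457


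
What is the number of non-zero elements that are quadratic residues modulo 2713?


For prime p, the number of non-zero quadratic residues is (p-1)/2.
= (2713-1)/2
= 1356

1356


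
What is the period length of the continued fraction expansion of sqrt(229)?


Run the CF algorithm for sqrt(229).
a_0 = floor(sqrt(229)) = 15; set m_0=0, q_0=1.
Recurrence: m' = q*a - m,  q' = (d - m'^2)/q,  a' = floor((a_0 + m')/q').
  step 1: m=15, q=4, a=7
  step 2: m=13, q=15, a=1
  step 3: m=2, q=15, a=1
  step 4: m=13, q=4, a=7
  step 5: m=15, q=1, a=30
a_5 = 2*a_0 = 30, so the period closes here.
sqrt(229) = [15; 7, 1, 1, 7, 30]
Period length = 5

5


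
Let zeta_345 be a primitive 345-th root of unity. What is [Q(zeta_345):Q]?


The degree equals Euler's totient phi(345).
345 = 3 * 5 * 23
phi(345) = 176

176


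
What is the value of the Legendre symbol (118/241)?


p = 241 is prime, so compute (118/241) with the reciprocity algorithm (Jacobi-symbol steps: pull out 2s via (2/n), flip via reciprocity, reduce):
  pull out 2: (2/241) = +1  (since 241 mod 8 = 1)
  reciprocity: (59/241) -> +(241/59)
  reduce: (5/59)
  reciprocity: (5/59) -> +(59/5)
  reduce: (4/5)
  pull out 2: (2/5) = -1  (since 5 mod 8 = 5)
  pull out 2: (2/5) = -1  (since 5 mod 8 = 5)
  (1/5) = 1
Product of signs = 1
(118/241) = 1

1


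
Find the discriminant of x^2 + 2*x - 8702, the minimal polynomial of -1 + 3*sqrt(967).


The element -1 + 3*sqrt(967) has minimal polynomial:
x^2 + 2*x - 8702
Discriminant = (2)^2 - 4*(-8702)
= 4 + 34808
= 34812

34812


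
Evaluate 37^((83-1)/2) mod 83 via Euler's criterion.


p = 83 is prime and the exponent is (p-1)/2 = 41, so by Euler's criterion 37^41 = (37/83) = +1 or -1 mod 83.
Compute by square-and-multiply:
  41 = 32 + 8 + 1 (binary 101001)
  Repeated squaring mod 83: 37^1 = 37, 37^2 = 41, 37^4 = 21, 37^8 = 26, 37^16 = 12, 37^32 = 61
  37^41 = 37^32 * 37^8 * 37^1 = 61 * 26 * 37 mod 83
    61 * 26 = 1586 = 9 mod 83
    9 * 37 = 333 = 1 mod 83
  37^41 = 1 mod 83
Result 1: 37 is a quadratic residue mod 83.
37^41 mod 83 = 1

1


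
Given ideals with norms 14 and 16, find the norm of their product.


N(IJ) = N(I) * N(J)
= 14 * 16
= 224

224


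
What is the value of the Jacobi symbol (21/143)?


Compute (21/143) via quadratic reciprocity:
  reciprocity: (21/143) -> +(143/21)
  reduce: (17/21)
  reciprocity: (17/21) -> +(21/17)
  reduce: (4/17)
  pull out 2: (2/17) = +1  (since 17 mod 8 = 1)
  pull out 2: (2/17) = +1  (since 17 mod 8 = 1)
  (1/17) = 1
Product of signs = 1

1


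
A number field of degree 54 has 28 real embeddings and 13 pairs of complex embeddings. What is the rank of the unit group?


By Dirichlet's unit theorem:
rank = r1 + r2 - 1
= 28 + 13 - 1
= 40

40


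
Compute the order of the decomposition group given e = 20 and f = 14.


|D_P| = e * f
= 20 * 14
= 280

280


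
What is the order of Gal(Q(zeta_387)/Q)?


|Gal(Q(zeta_387)/Q)| = phi(387)
= 252

252


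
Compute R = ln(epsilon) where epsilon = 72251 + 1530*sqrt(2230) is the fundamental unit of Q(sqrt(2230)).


epsilon = 72251 + 1530*sqrt(2230)
= 144502.0000
R = ln(144502.0000)
= 11.8810

11.8810


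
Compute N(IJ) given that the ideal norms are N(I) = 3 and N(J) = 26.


N(IJ) = N(I) * N(J)
= 3 * 26
= 78

78


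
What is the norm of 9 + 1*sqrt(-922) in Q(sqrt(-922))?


N(a + b*sqrt(d)) = a^2 - d*b^2
= (9)^2 - (-922)*(1)^2
= 81 + 922
= 1003

1003


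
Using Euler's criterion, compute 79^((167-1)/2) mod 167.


p = 167 is prime and the exponent is (p-1)/2 = 83, so by Euler's criterion 79^83 = (79/167) = +1 or -1 mod 167.
Compute by square-and-multiply:
  83 = 64 + 16 + 2 + 1 (binary 1010011)
  Repeated squaring mod 167: 79^1 = 79, 79^2 = 62, 79^4 = 3, 79^8 = 9, 79^16 = 81, 79^32 = 48, 79^64 = 133
  79^83 = 79^64 * 79^16 * 79^2 * 79^1 = 133 * 81 * 62 * 79 mod 167
    133 * 81 = 10773 = 85 mod 167
    85 * 62 = 5270 = 93 mod 167
    93 * 79 = 7347 = 166 mod 167
  79^83 = 166 mod 167
Result 166 = p - 1 = -1 mod 167: 79 is a quadratic non-residue mod 167. As a residue in [0, p-1] the value is 166.
79^83 mod 167 = 166

166


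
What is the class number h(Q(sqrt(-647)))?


K = Q(sqrt(-647)). d mod 4 = 1, so D = disc(K) = d = -647
h(K) equals the number of primitive reduced positive-definite forms (a, b, c) = a*x^2 + b*x*y + c*y^2 with b^2 - 4ac = D,
where reduced means |b| <= a <= c, with b >= 0 whenever |b| = a or a = c, and primitive means gcd(a, b, c) = 1.
Reduced forces 3a^2 <= |D| = 647, so 1 <= a <= 14; b must have the parity of D, and c = (b^2 - D)/(4a) must be an integer >= a.
Enumerate a = 1..14, b in [-a, a]:
  a=1: (1, 1, 162)  [1]
  a=2: (2, -1, 81), (2, 1, 81)  [2]
  a=3: (3, -1, 54), (3, 1, 54)  [2]
  a=4: (4, -3, 41), (4, 3, 41)  [2]
  a=5: none
  a=6: (6, -5, 28), (6, -1, 27), (6, 1, 27), (6, 5, 28)  [4]
  a=7: (7, -5, 24), (7, 5, 24)  [2]
  a=8: (8, -5, 21), (8, 5, 21)  [2]
  a=9: (9, -1, 18), (9, 1, 18)  [2]
  a=10..11: none
  a=12: (12, -11, 16), (12, -5, 14), (12, 5, 14), (12, 11, 16)  [4]
  a=13: (13, -9, 14), (13, 9, 14)  [2]
  a=14: none
Total reduced forms: 1 + 2 + 2 + 2 + 4 + 2 + 2 + 2 + 4 + 2 = 23
h = 23

23


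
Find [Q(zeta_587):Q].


The degree equals Euler's totient phi(587).
587 = 587
phi(587) = 586

586


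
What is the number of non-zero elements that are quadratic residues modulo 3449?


For prime p, the number of non-zero quadratic residues is (p-1)/2.
= (3449-1)/2
= 1724

1724


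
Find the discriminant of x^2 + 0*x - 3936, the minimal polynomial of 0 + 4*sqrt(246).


The element 0 + 4*sqrt(246) has minimal polynomial:
x^2 + 0*x - 3936
Discriminant = (0)^2 - 4*(-3936)
= 0 + 15744
= 15744

15744


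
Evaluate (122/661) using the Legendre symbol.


p = 661 is prime, so compute (122/661) with the reciprocity algorithm (Jacobi-symbol steps: pull out 2s via (2/n), flip via reciprocity, reduce):
  pull out 2: (2/661) = -1  (since 661 mod 8 = 5)
  reciprocity: (61/661) -> +(661/61)
  reduce: (51/61)
  reciprocity: (51/61) -> +(61/51)
  reduce: (10/51)
  pull out 2: (2/51) = -1  (since 51 mod 8 = 3)
  reciprocity: (5/51) -> +(51/5)
  reduce: (1/5)
  (1/5) = 1
Product of signs = 1
(122/661) = 1

1
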